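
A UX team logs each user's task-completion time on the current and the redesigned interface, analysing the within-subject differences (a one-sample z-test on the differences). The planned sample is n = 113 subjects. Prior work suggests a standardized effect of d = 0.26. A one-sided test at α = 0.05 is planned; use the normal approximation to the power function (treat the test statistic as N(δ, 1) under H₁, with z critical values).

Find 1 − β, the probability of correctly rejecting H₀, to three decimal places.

Power ≈ 0.868

Noncentrality parameter: δ = d·√n = 0.26 × √113 = 2.7638
One-sided α = 0.05 → critical value z_{0.05} = 1.645.
Power = Φ(δ − 1.645) = Φ(1.119) = 0.8684.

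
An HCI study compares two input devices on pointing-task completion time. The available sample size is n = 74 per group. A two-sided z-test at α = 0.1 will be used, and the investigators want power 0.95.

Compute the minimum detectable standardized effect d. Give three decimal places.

d ≈ 0.541

Need Φ(δ − 1.645) = 0.95, so δ = 1.645 + 1.645 = 3.290.
(The second rejection-region term Φ(−δ − z_{α/2}) is negligible and dropped.)
δ = d·√(n/2) ⇒ d = δ/√(n/2) = 3.290/√(74/2) = 0.5408.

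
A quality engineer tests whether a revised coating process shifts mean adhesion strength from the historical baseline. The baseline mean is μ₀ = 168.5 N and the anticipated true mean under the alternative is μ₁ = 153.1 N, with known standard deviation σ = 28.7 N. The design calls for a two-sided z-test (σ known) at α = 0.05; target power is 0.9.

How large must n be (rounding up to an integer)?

Standardized effect: d = |μ₁ − μ₀| / σ = |153.1 − 168.5| / 28.7 = 0.5366
For power 0.9 need Φ(δ − z_{0.025}) = 0.9, so δ = z_{0.025} + z_{0.10} = 1.960 + 1.282 = 3.242.
(Ignoring the negligible lower-tail rejection probability gives the usual closed-form inversion.)
δ = d·√n ⇒ n = (δ/d)² = (3.242 / 0.5366)² = 36.49.
Round up to the next whole unit.

n = 37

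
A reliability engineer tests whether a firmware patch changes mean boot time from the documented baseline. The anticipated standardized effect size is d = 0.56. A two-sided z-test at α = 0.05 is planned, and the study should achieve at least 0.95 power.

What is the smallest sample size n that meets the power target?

n = 42

For power 0.95 need Φ(δ − z_{0.025}) = 0.95, so δ = z_{0.025} + z_{0.05} = 1.960 + 1.645 = 3.605.
(The Φ(−δ − z_{α/2}) term is vanishingly small for δ > 0 and is dropped in the standard sample-size formula.)
δ = d·√n ⇒ n = (δ/d)² = (3.605 / 0.56)² = 41.44.
Round up to the next whole unit.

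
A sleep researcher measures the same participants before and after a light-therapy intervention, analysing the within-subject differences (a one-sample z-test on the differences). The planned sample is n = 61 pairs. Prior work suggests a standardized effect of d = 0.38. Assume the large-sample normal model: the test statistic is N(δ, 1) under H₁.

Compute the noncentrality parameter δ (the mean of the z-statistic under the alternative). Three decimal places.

δ = d·√n = 0.38 × √61 = 2.9679

δ ≈ 2.968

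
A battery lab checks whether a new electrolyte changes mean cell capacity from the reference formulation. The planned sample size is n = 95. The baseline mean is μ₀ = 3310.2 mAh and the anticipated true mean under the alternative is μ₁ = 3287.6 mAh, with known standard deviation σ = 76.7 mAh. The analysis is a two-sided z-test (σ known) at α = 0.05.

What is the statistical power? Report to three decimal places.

Standardized effect: d = |μ₁ − μ₀| / σ = |3287.6 − 3310.2| / 76.7 = 0.2947
Noncentrality parameter: δ = d·√n = 0.2947 × √95 = 2.8719
Critical value for a two-sided test at α = 0.05: z_{α/2} = 1.960.
Power = Φ(δ − 1.960) + Φ(−δ − 1.960) = Φ(0.912) + Φ(-4.832) = 0.8191 + 0.0000 = 0.8191.

Power ≈ 0.819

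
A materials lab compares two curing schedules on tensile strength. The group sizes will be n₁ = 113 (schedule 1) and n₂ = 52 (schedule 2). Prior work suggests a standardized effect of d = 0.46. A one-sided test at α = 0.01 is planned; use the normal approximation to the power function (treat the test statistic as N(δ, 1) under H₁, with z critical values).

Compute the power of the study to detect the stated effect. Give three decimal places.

Power ≈ 0.662

Noncentrality parameter: δ = d / √(1/n₁ + 1/n₂) = 0.46 / √(1/113 + 1/52) = 2.7451
One-sided α = 0.01 → critical value z_{0.01} = 2.326.
Power = Φ(δ − 2.326) = Φ(0.419) = 0.6623.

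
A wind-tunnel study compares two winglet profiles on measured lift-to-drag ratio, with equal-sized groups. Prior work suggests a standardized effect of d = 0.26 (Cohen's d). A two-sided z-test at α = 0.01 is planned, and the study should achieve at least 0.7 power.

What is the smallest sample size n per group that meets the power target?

Set Φ(δ − 2.576) = 0.7; then δ − 2.576 = Φ⁻¹(0.7) = 0.524, giving δ = 3.100.
(Ignoring the negligible lower-tail rejection probability gives the usual closed-form inversion.)
δ = d·√(n/2) ⇒ n = 2(δ/d)² = 2 × (3.100 / 0.26)² = 284.36.
Round up to the next whole unit.

n = 285 per group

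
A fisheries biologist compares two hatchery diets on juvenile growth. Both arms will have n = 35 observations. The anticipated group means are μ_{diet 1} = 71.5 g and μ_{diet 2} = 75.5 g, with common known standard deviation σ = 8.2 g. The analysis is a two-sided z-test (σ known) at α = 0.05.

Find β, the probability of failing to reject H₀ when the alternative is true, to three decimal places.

β ≈ 0.468

Standardized effect: d = |μ_{diet 1} − μ_{diet 2}| / σ = |71.5 − 75.5| / 8.2 = 0.4878
Noncentrality parameter: δ = d·√(n/2) = 0.4878 × √(35/2) = 2.0406
Two-sided α = 0.05 → critical value z_{0.025} = 1.960.
Power = Φ(δ − 1.960) + Φ(−δ − 1.960) = Φ(0.081) + Φ(-4.001) = 0.5321 + 0.0000 = 0.5322.
Type II error: β = 1 − power = 1 − 0.5322 = 0.4678.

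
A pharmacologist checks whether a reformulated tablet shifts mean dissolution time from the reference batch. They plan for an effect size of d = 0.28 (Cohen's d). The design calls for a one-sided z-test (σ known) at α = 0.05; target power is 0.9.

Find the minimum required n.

n = 110

Set Φ(δ − 1.645) = 0.9; then δ − 1.645 = Φ⁻¹(0.9) = 1.282, giving δ = 2.926.
δ = d·√n ⇒ n = (δ/d)² = (2.926 / 0.28)² = 109.23.
Round up to the next whole unit.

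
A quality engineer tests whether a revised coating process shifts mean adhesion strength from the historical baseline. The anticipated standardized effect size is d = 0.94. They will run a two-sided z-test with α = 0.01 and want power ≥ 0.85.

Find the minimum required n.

For power 0.85 need Φ(δ − z_{0.005}) = 0.85, so δ = z_{0.005} + z_{0.15} = 2.576 + 1.036 = 3.612.
(The Φ(−δ − z_{α/2}) term is vanishingly small for δ > 0 and is dropped in the standard sample-size formula.)
δ = d·√n ⇒ n = (δ/d)² = (3.612 / 0.94)² = 14.77.
Rounding up, n = 15.

n = 15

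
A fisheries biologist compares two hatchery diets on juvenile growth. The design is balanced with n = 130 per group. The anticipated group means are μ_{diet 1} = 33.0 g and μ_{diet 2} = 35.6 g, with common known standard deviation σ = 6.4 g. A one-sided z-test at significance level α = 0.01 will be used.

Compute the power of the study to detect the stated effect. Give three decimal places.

Power ≈ 0.829

Standardized effect: d = |μ_{diet 1} − μ_{diet 2}| / σ = |33.0 − 35.6| / 6.4 = 0.4062
Noncentrality parameter: δ = d·√(n/2) = 0.4062 × √(130/2) = 3.2753
Critical value for a one-sided test at α = 0.01: z_α = 2.326.
Power = P(Z > 2.326 − δ) = Φ(0.949) = 0.8287.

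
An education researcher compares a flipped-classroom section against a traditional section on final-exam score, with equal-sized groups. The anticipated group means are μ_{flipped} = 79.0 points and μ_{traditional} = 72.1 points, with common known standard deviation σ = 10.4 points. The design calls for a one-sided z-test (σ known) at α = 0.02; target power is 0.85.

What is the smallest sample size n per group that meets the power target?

Standardized effect: d = |μ_{flipped} − μ_{traditional}| / σ = |79.0 − 72.1| / 10.4 = 0.6635
For power 0.85 need Φ(δ − z_{0.02}) = 0.85, so δ = z_{0.02} + z_{0.15} = 2.054 + 1.036 = 3.090.
δ = d·√(n/2) ⇒ n = 2(δ/d)² = 2 × (3.090 / 0.6635)² = 43.39.
Round up to the next whole unit.

n = 44 per group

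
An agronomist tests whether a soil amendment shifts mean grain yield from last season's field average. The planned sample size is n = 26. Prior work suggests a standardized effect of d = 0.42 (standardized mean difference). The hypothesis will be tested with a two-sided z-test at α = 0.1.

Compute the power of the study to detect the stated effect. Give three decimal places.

Noncentrality parameter: δ = d·√n = 0.42 × √26 = 2.1416
Two-sided α = 0.1 → critical value z_{0.05} = 1.645.
Power = Φ(δ − 1.645) + Φ(−δ − 1.645) = Φ(0.497) + Φ(-3.786) = 0.6903 + 0.0001 = 0.6904.

Power ≈ 0.690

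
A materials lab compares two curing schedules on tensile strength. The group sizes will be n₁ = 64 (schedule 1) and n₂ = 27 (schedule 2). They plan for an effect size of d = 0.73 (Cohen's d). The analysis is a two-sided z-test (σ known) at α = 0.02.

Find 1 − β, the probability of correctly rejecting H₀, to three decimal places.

Power ≈ 0.804

Noncentrality parameter: δ = d / √(1/n₁ + 1/n₂) = 0.73 / √(1/64 + 1/27) = 3.1811
Two-sided α = 0.02 → critical value z_{0.01} = 2.326.
Power = Φ(δ − 2.326) + Φ(−δ − 2.326) = Φ(0.855) + Φ(-5.507) = 0.8036 + 0.0000 = 0.8036.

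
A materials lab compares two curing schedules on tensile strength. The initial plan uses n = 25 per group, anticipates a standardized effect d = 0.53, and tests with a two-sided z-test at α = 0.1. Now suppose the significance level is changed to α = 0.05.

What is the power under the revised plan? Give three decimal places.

δ = d·√(n/2) = 0.53 × √(25/2) = 1.8738 (unchanged). New critical value: z_{0.025} = 1.960.
Revised power = Φ(δ − 1.960) + Φ(−δ − 1.960) = Φ(-0.086) + Φ(-3.834) = 0.4657 + 0.0001 = 0.4657.

Power ≈ 0.466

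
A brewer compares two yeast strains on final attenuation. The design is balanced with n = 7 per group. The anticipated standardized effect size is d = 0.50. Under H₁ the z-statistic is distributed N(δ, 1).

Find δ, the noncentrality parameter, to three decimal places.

δ = d·√(n/2) = 0.50 × √(7/2) = 0.9354

δ ≈ 0.935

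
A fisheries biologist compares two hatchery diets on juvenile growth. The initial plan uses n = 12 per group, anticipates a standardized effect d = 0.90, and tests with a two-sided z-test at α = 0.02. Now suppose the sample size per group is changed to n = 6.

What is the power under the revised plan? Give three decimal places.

Power ≈ 0.221

With n = 6 per group: δ = d·√(n/2) = 0.90 × √(6/2) = 1.5588. Critical value z_{0.01} = 2.326.
Revised power = Φ(δ − 2.326) + Φ(−δ − 2.326) = Φ(-0.768) + Φ(-3.885) = 0.2214 + 0.0001 = 0.2214.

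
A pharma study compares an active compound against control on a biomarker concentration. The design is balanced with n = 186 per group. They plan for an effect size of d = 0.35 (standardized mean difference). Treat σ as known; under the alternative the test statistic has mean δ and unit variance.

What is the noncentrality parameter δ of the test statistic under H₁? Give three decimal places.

δ = d·√(n/2) = 0.35 × √(186/2) = 3.3753

δ ≈ 3.375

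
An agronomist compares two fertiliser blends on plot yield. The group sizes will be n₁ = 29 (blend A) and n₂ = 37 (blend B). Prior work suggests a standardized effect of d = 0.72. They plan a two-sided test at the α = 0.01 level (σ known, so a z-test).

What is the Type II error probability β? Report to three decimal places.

Noncentrality parameter: δ = d / √(1/n₁ + 1/n₂) = 0.72 / √(1/29 + 1/37) = 2.9031
Critical value for a two-sided test at α = 0.01: z_{α/2} = 2.576.
Power = Φ(δ − 2.576) + Φ(−δ − 2.576) = Φ(0.327) + Φ(-5.479) = 0.6283 + 0.0000 = 0.6283.
Type II error: β = 1 − power = 1 − 0.6283 = 0.3717.

β ≈ 0.372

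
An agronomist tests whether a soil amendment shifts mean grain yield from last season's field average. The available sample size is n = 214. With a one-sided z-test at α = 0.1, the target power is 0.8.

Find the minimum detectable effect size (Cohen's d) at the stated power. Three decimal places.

d ≈ 0.145

Need Φ(δ − 1.282) = 0.8, so δ = 1.282 + 0.842 = 2.123.
δ = d·√n ⇒ d = δ/√n = 2.123/√214 = 0.1451.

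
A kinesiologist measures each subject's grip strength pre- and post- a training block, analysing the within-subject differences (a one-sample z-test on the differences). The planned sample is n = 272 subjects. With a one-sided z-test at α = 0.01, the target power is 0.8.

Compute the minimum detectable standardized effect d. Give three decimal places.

Need Φ(δ − 2.326) = 0.8, so δ = 2.326 + 0.842 = 3.168.
δ = d·√n ⇒ d = δ/√n = 3.168/√272 = 0.1921.

d ≈ 0.192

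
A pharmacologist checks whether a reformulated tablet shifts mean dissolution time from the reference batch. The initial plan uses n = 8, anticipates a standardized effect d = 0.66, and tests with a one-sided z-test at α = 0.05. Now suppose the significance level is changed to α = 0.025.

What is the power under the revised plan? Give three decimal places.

Power ≈ 0.463

δ = d·√n = 0.66 × √8 = 1.8668 (unchanged). New critical value: z_{0.025} = 1.960.
Revised power = P(Z > 1.960 − δ) = Φ(-0.093) = 0.4629.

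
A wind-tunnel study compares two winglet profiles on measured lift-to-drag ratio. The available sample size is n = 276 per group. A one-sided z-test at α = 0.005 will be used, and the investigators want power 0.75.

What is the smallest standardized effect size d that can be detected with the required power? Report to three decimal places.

Need Φ(δ − 2.576) = 0.75, so δ = 2.576 + 0.674 = 3.250.
δ = d·√(n/2) ⇒ d = δ/√(n/2) = 3.250/√(276/2) = 0.2767.

d ≈ 0.277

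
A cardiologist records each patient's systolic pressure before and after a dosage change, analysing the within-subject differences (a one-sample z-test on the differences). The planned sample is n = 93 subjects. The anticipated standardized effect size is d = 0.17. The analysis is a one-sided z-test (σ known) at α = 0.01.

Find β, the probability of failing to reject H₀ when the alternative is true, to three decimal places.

Noncentrality parameter: δ = d·√n = 0.17 × √93 = 1.6394
One-sided α = 0.01 → critical value z_{0.01} = 2.326.
Power = Φ(δ − 2.326) = Φ(-0.687) = 0.2461.
Type II error: β = 1 − power = 1 − 0.2461 = 0.7539.

β ≈ 0.754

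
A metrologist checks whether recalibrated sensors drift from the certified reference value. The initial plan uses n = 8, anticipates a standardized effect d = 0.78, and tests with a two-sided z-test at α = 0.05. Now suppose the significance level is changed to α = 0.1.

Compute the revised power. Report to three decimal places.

δ = d·√n = 0.78 × √8 = 2.2062 (unchanged). New critical value: z_{0.05} = 1.645.
Revised power = Φ(δ − 1.645) + Φ(−δ − 1.645) = Φ(0.561) + Φ(-3.851) = 0.7127 + 0.0001 = 0.7128.

Power ≈ 0.713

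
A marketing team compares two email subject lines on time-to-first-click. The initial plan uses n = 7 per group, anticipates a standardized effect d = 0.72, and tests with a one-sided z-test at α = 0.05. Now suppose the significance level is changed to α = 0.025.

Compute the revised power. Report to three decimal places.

Power ≈ 0.270

δ = d·√(n/2) = 0.72 × √(7/2) = 1.3470 (unchanged). New critical value: z_{0.025} = 1.960.
Revised power = Φ(δ − 1.960) = Φ(-0.613) = 0.2699.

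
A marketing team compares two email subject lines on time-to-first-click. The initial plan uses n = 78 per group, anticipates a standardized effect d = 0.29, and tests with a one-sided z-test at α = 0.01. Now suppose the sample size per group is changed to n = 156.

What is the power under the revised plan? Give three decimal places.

With n = 156 per group: δ = d·√(n/2) = 0.29 × √(156/2) = 2.5612. Critical value z_{0.01} = 2.326.
Revised power = P(Z > 2.326 − δ) = Φ(0.235) = 0.5928.

Power ≈ 0.593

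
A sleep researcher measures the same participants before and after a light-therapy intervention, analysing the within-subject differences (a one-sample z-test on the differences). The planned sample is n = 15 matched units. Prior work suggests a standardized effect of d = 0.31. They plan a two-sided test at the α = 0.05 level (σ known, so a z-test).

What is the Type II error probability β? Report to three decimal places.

Noncentrality parameter: δ = d·√n = 0.31 × √15 = 1.2006
Two-sided α = 0.05 → critical value z_{0.025} = 1.960.
Power = Φ(δ − 1.960) + Φ(−δ − 1.960) = Φ(-0.759) + Φ(-3.161) = 0.2238 + 0.0008 = 0.2246.
Type II error: β = 1 − power = 1 − 0.2246 = 0.7754.

β ≈ 0.775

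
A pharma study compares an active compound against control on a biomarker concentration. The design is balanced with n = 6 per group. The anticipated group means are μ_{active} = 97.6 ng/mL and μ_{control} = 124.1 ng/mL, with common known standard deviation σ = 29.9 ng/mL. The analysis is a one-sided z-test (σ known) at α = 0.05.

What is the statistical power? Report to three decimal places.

Standardized effect: d = |μ_{active} − μ_{control}| / σ = |97.6 − 124.1| / 29.9 = 0.8863
Noncentrality parameter: δ = d·√(n/2) = 0.8863 × √(6/2) = 1.5351
One-sided α = 0.05 → critical value z_{0.05} = 1.645.
Power = P(Z > 1.645 − δ) = Φ(-0.110) = 0.4563.

Power ≈ 0.456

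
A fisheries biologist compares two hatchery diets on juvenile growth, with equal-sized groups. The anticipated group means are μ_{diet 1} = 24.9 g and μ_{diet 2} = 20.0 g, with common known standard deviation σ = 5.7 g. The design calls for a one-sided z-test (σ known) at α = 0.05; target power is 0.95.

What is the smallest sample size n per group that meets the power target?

n = 30 per group

Standardized effect: d = |μ_{diet 1} − μ_{diet 2}| / σ = |24.9 − 20.0| / 5.7 = 0.8596
For power 0.95 need Φ(δ − z_{0.05}) = 0.95, so δ = z_{0.05} + z_{0.05} = 1.645 + 1.645 = 3.290.
δ = d·√(n/2) ⇒ n = 2(δ/d)² = 2 × (3.290 / 0.8596)² = 29.29.
Rounding up, n = 30 per group.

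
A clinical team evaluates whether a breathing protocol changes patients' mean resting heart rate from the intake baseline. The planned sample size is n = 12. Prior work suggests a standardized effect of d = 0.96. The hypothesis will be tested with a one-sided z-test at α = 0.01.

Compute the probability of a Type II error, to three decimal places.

β ≈ 0.159

Noncentrality parameter: δ = d·√n = 0.96 × √12 = 3.3255
Critical value for a one-sided test at α = 0.01: z_α = 2.326.
Power = Φ(δ − 2.326) = Φ(0.999) = 0.8411.
Type II error: β = 1 − power = 1 − 0.8411 = 0.1589.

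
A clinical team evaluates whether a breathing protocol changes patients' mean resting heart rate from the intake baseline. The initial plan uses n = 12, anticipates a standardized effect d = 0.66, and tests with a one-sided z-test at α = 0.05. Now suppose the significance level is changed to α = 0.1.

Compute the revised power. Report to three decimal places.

δ = d·√n = 0.66 × √12 = 2.2863 (unchanged). New critical value: z_{0.1} = 1.282.
Revised power = Φ(δ − 1.282) = Φ(1.005) = 0.8425.

Power ≈ 0.842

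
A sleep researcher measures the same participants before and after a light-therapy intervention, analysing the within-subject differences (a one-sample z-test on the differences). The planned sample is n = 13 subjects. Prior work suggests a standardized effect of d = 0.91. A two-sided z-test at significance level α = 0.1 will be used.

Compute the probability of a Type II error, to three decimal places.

β ≈ 0.051

Noncentrality parameter: δ = d·√n = 0.91 × √13 = 3.2811
Two-sided α = 0.1 → critical value z_{0.05} = 1.645.
Power = Φ(δ − 1.645) + Φ(−δ − 1.645) = Φ(1.636) + Φ(-4.926) = 0.9491 + 0.0000 = 0.9491.
Type II error: β = 1 − power = 1 − 0.9491 = 0.0509.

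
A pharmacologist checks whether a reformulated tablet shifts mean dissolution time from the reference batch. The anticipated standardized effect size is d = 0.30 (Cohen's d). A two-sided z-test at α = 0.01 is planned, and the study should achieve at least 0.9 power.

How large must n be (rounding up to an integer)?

Set Φ(δ − 2.576) = 0.9; then δ − 2.576 = Φ⁻¹(0.9) = 1.282, giving δ = 3.857.
(Ignoring the negligible lower-tail rejection probability gives the usual closed-form inversion.)
δ = d·√n ⇒ n = (δ/d)² = (3.857 / 0.30)² = 165.33.
Rounding up, n = 166.

n = 166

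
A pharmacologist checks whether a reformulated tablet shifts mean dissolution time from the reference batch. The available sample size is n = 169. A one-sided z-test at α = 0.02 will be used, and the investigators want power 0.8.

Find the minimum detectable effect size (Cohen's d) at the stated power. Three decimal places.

d ≈ 0.223

Need Φ(δ − 2.054) = 0.8, so δ = 2.054 + 0.842 = 2.895.
δ = d·√n ⇒ d = δ/√n = 2.895/√169 = 0.2227.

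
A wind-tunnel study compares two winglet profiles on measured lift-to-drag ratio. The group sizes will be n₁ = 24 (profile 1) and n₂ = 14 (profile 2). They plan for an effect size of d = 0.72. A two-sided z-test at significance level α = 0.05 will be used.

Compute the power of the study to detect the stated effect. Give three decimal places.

Noncentrality parameter: λ = d / √(1/n₁ + 1/n₂) = 0.72 / √(1/24 + 1/14) = 2.1410
Critical value for a two-sided test at α = 0.05: z_{α/2} = 1.960.
Power = Φ(λ − 1.960) + Φ(−λ − 1.960) = Φ(0.181) + Φ(-4.101) = 0.5718 + 0.0000 = 0.5718.

Power ≈ 0.572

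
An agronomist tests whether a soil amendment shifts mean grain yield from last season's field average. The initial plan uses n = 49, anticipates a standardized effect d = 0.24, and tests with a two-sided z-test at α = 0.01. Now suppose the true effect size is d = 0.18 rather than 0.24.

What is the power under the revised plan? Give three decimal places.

Power ≈ 0.094

With d = 0.18: δ = d·√n = 0.18 × √49 = 1.2600. Critical value z_{0.005} = 2.576.
Revised power = Φ(δ − 2.576) + Φ(−δ − 2.576) = Φ(-1.316) + Φ(-3.836) = 0.0941 + 0.0001 = 0.0942.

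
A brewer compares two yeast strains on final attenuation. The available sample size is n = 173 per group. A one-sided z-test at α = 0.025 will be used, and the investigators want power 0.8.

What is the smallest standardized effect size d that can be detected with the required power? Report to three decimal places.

Required noncentrality: δ = z_{0.025} + z_{0.20} = 1.960 + 0.842 = 2.802.
δ = d·√(n/2) ⇒ d = δ/√(n/2) = 2.802/√(173/2) = 0.3012.

d ≈ 0.301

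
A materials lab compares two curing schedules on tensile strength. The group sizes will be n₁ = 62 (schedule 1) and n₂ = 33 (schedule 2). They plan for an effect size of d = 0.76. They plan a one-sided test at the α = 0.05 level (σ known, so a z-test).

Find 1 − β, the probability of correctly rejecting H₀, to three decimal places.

Noncentrality parameter: δ = d / √(1/n₁ + 1/n₂) = 0.76 / √(1/62 + 1/33) = 3.5270
One-sided α = 0.05 → critical value z_{0.05} = 1.645.
Power = P(Z > 1.645 − δ) = Φ(1.882) = 0.9701.

Power ≈ 0.970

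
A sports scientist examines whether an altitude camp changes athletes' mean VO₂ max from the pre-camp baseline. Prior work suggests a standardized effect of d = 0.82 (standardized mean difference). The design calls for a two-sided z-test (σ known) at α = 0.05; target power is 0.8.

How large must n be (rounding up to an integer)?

For power 0.8 need Φ(δ − z_{0.025}) = 0.8, so δ = z_{0.025} + z_{0.20} = 1.960 + 0.842 = 2.802.
(Ignoring the negligible lower-tail rejection probability gives the usual closed-form inversion.)
δ = d·√n ⇒ n = (δ/d)² = (2.802 / 0.82)² = 11.67.
Round up to the next whole unit.

n = 12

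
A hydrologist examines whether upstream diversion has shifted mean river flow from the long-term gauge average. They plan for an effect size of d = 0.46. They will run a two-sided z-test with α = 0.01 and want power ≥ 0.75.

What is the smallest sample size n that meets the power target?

Set Φ(δ − 2.576) = 0.75; then δ − 2.576 = Φ⁻¹(0.75) = 0.674, giving δ = 3.250.
(Ignoring the negligible lower-tail rejection probability gives the usual closed-form inversion.)
δ = d·√n ⇒ n = (δ/d)² = (3.250 / 0.46)² = 49.93.
Round up to the next whole unit.

n = 50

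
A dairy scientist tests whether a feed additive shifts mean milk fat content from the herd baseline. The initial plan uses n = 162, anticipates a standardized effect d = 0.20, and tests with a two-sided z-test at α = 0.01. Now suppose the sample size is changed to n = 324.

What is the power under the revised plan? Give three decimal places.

Power ≈ 0.847

With n = 324: δ = d·√n = 0.20 × √324 = 3.6000. Critical value z_{0.005} = 2.576.
Revised power = Φ(δ − 2.576) + Φ(−δ − 2.576) = Φ(1.024) + Φ(-6.176) = 0.8471 + 0.0000 = 0.8471.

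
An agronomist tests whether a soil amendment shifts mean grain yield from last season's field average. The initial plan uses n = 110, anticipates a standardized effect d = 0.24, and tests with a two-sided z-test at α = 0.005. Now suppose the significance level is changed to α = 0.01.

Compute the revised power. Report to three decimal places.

δ = d·√n = 0.24 × √110 = 2.5171 (unchanged). New critical value: z_{0.005} = 2.576.
Revised power = Φ(δ − 2.576) + Φ(−δ − 2.576) = Φ(-0.059) + Φ(-5.093) = 0.4766 + 0.0000 = 0.4766.

Power ≈ 0.477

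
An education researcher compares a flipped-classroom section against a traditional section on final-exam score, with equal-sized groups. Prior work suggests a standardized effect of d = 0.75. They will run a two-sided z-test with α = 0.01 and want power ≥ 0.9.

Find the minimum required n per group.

n = 53 per group

For power 0.9 need Φ(δ − z_{0.005}) = 0.9, so δ = z_{0.005} + z_{0.10} = 2.576 + 1.282 = 3.857.
(For δ > 0 the lower-tail rejection region contributes negligibly to power, so the one-term inversion is standard.)
δ = d·√(n/2) ⇒ n = 2(δ/d)² = 2 × (3.857 / 0.75)² = 52.90.
Round up to the next whole unit.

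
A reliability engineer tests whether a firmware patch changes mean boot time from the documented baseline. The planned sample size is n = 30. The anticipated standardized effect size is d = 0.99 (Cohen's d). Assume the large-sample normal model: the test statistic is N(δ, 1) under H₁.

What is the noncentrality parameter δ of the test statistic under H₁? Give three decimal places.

The noncentrality parameter scales effect size by the design's sample-size factor: δ = d·√n = 0.99 × √30 = 5.4225

δ ≈ 5.422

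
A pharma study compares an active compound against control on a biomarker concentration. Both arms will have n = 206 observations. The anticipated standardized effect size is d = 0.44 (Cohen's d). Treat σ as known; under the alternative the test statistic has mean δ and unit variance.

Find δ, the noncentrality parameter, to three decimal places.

δ ≈ 4.466

δ = d·√(n/2) = 0.44 × √(206/2) = 4.4655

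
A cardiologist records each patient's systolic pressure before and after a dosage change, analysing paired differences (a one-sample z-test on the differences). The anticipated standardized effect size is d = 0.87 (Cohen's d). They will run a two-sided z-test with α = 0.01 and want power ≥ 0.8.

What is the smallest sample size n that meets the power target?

n = 16

For power 0.8 need Φ(δ − z_{0.005}) = 0.8, so δ = z_{0.005} + z_{0.20} = 2.576 + 0.842 = 3.417.
(The Φ(−δ − z_{α/2}) term is vanishingly small for δ > 0 and is dropped in the standard sample-size formula.)
δ = d·√n ⇒ n = (δ/d)² = (3.417 / 0.87)² = 15.43.
Round up to the next whole unit.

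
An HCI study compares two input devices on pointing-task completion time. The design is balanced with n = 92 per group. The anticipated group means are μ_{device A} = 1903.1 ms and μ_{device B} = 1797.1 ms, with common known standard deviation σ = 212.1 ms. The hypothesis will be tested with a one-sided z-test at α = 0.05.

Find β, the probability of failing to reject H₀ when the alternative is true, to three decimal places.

Standardized effect: d = |μ_{device A} − μ_{device B}| / σ = |1903.1 − 1797.1| / 212.1 = 0.4998
Noncentrality parameter: δ = d·√(n/2) = 0.4998 × √(92/2) = 3.3896
One-sided α = 0.05 → critical value z_{0.05} = 1.645.
Power = P(Z > 1.645 − δ) = Φ(1.745) = 0.9595.
Type II error: β = 1 − power = 1 − 0.9595 = 0.0405.

β ≈ 0.041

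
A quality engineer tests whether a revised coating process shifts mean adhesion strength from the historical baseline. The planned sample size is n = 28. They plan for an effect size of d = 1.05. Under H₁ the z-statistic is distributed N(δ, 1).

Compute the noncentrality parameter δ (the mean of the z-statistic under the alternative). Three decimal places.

The noncentrality parameter scales effect size by the design's sample-size factor: δ = d·√n = 1.05 × √28 = 5.5561

δ ≈ 5.556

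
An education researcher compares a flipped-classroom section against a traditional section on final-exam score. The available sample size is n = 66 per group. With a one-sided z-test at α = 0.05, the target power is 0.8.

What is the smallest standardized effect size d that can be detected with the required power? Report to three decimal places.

d ≈ 0.433

Need Φ(δ − 1.645) = 0.8, so δ = 1.645 + 0.842 = 2.486.
δ = d·√(n/2) ⇒ d = δ/√(n/2) = 2.486/√(66/2) = 0.4328.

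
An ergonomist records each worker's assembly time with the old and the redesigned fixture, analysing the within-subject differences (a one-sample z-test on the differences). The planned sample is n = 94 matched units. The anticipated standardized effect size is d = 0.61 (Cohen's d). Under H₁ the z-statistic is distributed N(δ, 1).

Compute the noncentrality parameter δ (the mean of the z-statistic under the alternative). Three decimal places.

δ = d·√n = 0.61 × √94 = 5.9142

δ ≈ 5.914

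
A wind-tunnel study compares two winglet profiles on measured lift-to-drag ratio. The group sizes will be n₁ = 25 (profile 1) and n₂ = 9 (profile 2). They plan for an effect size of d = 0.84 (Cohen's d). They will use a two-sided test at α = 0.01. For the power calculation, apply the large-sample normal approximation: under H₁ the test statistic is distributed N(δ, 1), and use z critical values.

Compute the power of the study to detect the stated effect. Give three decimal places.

Power ≈ 0.339

Noncentrality parameter: δ = d / √(1/n₁ + 1/n₂) = 0.84 / √(1/25 + 1/9) = 2.1609
Two-sided α = 0.01 → critical value z_{0.005} = 2.576.
Power = Φ(δ − 2.576) + Φ(−δ − 2.576) = Φ(-0.415) + Φ(-4.737) = 0.3391 + 0.0000 = 0.3391.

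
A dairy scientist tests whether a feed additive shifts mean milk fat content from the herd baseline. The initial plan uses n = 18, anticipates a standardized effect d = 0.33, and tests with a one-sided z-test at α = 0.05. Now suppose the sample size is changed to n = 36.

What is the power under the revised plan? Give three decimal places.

With n = 36: δ = d·√n = 0.33 × √36 = 1.9800. Critical value z_{0.05} = 1.645.
Revised power = Φ(δ − 1.645) = Φ(0.335) = 0.6312.

Power ≈ 0.631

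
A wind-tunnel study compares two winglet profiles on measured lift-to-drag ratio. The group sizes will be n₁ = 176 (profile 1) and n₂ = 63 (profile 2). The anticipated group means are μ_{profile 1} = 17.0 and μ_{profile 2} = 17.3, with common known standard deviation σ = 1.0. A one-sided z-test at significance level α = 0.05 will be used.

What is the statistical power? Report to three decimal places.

Power ≈ 0.655

Standardized effect: d = |μ_{profile 1} − μ_{profile 2}| / σ = |17.0 − 17.3| / 1.0 = 0.3000
Noncentrality parameter: δ = d / √(1/n₁ + 1/n₂) = 0.3000 / √(1/176 + 1/63) = 2.0434
One-sided α = 0.05 → critical value z_{0.05} = 1.645.
Power = P(Z > 1.645 − δ) = Φ(0.399) = 0.6549.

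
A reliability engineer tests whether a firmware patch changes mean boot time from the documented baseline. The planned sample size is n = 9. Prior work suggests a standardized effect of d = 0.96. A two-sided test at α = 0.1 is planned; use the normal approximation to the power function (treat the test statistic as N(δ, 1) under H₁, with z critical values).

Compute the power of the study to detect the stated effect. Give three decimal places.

Power ≈ 0.892

Noncentrality parameter: δ = d·√n = 0.96 × √9 = 2.8800
Two-sided α = 0.1 → critical value z_{0.05} = 1.645.
Power = Φ(δ − 1.645) + Φ(−δ − 1.645) = Φ(1.235) + Φ(-4.525) = 0.8916 + 0.0000 = 0.8916.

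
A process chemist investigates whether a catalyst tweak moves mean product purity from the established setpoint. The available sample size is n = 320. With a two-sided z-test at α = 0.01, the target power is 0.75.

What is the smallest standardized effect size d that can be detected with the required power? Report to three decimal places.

d ≈ 0.182

Need Φ(δ − 2.576) = 0.75, so δ = 2.576 + 0.674 = 3.250.
(Lower-tail contribution to power is negligible for δ > 0.)
δ = d·√n ⇒ d = δ/√n = 3.250/√320 = 0.1817.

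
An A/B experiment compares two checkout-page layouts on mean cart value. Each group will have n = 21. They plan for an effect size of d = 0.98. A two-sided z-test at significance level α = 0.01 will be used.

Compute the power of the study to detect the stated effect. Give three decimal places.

Noncentrality parameter: δ = d·√(n/2) = 0.98 × √(21/2) = 3.1756
Two-sided α = 0.01 → critical value z_{0.005} = 2.576.
Power = Φ(δ − 2.576) + Φ(−δ − 2.576) = Φ(0.600) + Φ(-5.751) = 0.7257 + 0.0000 = 0.7257.

Power ≈ 0.726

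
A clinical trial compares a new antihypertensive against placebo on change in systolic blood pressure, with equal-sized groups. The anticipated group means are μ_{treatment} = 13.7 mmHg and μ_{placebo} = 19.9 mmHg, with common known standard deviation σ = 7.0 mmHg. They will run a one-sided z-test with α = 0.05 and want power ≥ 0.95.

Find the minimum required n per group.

n = 28 per group

Standardized effect: d = |μ_{treatment} − μ_{placebo}| / σ = |13.7 − 19.9| / 7.0 = 0.8857
Set Φ(δ − 1.645) = 0.95; then δ − 1.645 = Φ⁻¹(0.95) = 1.645, giving δ = 3.290.
δ = d·√(n/2) ⇒ n = 2(δ/d)² = 2 × (3.290 / 0.8857)² = 27.59.
Round up to the next whole unit.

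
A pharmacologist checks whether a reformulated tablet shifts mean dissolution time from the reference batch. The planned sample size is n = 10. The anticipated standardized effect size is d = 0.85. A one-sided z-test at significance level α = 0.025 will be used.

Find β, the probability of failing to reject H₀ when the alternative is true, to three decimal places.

Noncentrality parameter: δ = d·√n = 0.85 × √10 = 2.6879
Critical value for a one-sided test at α = 0.025: z_α = 1.960.
Power = P(Z > 1.960 − δ) = Φ(0.728) = 0.7667.
Type II error: β = 1 − power = 1 − 0.7667 = 0.2333.

β ≈ 0.233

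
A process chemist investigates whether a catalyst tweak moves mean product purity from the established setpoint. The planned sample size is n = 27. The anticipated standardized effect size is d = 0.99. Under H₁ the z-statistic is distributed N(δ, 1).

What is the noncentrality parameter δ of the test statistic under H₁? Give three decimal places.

δ ≈ 5.144

The noncentrality parameter scales effect size by the design's sample-size factor: δ = d·√n = 0.99 × √27 = 5.1442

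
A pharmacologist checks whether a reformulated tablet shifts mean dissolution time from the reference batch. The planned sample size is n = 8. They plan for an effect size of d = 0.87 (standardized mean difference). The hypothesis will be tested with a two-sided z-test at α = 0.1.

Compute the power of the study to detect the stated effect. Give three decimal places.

Power ≈ 0.793

Noncentrality parameter: δ = d·√n = 0.87 × √8 = 2.4607
Critical value for a two-sided test at α = 0.1: z_{α/2} = 1.645.
Power = Φ(δ − 1.645) + Φ(−δ − 1.645) = Φ(0.816) + Φ(-4.106) = 0.7927 + 0.0000 = 0.7927.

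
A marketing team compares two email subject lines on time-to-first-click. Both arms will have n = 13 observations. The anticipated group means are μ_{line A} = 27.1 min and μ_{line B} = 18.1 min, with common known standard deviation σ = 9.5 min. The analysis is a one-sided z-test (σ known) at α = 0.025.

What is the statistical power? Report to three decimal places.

Power ≈ 0.676

Standardized effect: d = |μ_{line A} − μ_{line B}| / σ = |27.1 − 18.1| / 9.5 = 0.9474
Noncentrality parameter: δ = d·√(n/2) = 0.9474 × √(13/2) = 2.4153
Critical value for a one-sided test at α = 0.025: z_α = 1.960.
Power = Φ(δ − 1.960) = Φ(0.455) = 0.6756.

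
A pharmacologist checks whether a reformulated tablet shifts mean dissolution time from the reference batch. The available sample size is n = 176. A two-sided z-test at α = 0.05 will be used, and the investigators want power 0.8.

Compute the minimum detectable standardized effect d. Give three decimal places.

Required noncentrality: δ = z_{0.025} + z_{0.20} = 1.960 + 0.842 = 2.802.
(The second rejection-region term Φ(−δ − z_{α/2}) is negligible and dropped.)
δ = d·√n ⇒ d = δ/√n = 2.802/√176 = 0.2112.

d ≈ 0.211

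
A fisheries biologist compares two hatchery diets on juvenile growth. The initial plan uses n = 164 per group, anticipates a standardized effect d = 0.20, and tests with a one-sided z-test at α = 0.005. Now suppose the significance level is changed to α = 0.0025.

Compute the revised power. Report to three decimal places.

δ = d·√(n/2) = 0.20 × √(164/2) = 1.8111 (unchanged). New critical value: z_{0.0025} = 2.807.
Revised power = P(Z > 2.807 − δ) = Φ(-0.996) = 0.1596.

Power ≈ 0.160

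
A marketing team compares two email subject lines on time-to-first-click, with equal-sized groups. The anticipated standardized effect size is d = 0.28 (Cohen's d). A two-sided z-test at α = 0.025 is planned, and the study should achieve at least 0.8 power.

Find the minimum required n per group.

For power 0.8 need Φ(δ − z_{0.0125}) = 0.8, so δ = z_{0.0125} + z_{0.20} = 2.241 + 0.842 = 3.083.
(For δ > 0 the lower-tail rejection region contributes negligibly to power, so the one-term inversion is standard.)
δ = d·√(n/2) ⇒ n = 2(δ/d)² = 2 × (3.083 / 0.28)² = 242.48.
Rounding up, n = 243 per group.

n = 243 per group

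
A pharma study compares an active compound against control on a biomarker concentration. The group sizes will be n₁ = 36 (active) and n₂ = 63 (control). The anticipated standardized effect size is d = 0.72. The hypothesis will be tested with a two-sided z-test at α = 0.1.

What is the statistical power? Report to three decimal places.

Power ≈ 0.964

Noncentrality parameter: δ = d / √(1/n₁ + 1/n₂) = 0.72 / √(1/36 + 1/63) = 3.4462
Critical value for a two-sided test at α = 0.1: z_{α/2} = 1.645.
Power = Φ(δ − 1.645) + Φ(−δ − 1.645) = Φ(1.801) + Φ(-5.091) = 0.9642 + 0.0000 = 0.9642.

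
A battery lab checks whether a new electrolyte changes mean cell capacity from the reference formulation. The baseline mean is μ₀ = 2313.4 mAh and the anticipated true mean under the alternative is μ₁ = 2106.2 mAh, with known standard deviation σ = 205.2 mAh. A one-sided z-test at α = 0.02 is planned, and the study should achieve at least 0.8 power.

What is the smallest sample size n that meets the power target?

Standardized effect: d = |μ₁ − μ₀| / σ = |2106.2 − 2313.4| / 205.2 = 1.0097
Set Φ(δ − 2.054) = 0.8; then δ − 2.054 = Φ⁻¹(0.8) = 0.842, giving δ = 2.895.
δ = d·√n ⇒ n = (δ/d)² = (2.895 / 1.0097)² = 8.22.
Round up to the next whole unit.

n = 9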